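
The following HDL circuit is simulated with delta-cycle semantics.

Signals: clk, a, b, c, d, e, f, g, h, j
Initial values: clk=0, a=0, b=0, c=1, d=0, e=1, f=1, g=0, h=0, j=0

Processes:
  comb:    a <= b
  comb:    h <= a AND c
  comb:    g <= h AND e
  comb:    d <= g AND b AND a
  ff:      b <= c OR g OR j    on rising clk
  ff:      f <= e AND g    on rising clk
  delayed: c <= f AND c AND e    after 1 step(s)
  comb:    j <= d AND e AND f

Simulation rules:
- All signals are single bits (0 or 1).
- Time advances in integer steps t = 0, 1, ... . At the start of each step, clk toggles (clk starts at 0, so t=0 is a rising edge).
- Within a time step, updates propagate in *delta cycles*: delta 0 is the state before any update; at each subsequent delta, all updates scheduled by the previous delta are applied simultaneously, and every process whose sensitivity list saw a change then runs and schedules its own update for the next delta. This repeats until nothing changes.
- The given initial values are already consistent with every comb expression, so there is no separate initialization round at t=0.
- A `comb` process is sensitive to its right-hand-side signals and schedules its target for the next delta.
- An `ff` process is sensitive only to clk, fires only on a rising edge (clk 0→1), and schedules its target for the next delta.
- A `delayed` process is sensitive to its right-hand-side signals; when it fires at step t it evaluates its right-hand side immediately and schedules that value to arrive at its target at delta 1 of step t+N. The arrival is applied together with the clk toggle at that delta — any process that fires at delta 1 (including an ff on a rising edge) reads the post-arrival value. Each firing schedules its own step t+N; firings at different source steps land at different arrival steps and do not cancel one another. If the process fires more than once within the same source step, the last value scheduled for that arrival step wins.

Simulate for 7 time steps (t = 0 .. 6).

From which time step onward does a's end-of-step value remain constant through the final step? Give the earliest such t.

2

t=0 Δ0: a=0 d=0 c=1 e=1 j=0 f=1 g=0 b=0 clk=0 h=0
  Δ1: clk:0→1
  Δ2: f:1→0, b:0→1
  Δ3: a:0→1
  Δ4: h:0→1
  Δ5: g:0→1
  Δ6: d:0→1
  (6Δ to stable)
t=1 Δ0: a=1 d=1 c=1 e=1 j=0 f=0 g=1 b=1 clk=1 h=1
  Δ1: c:1→0, clk:1→0
  Δ2: h:1→0
  Δ3: g:1→0
  Δ4: d:1→0
  (4Δ to stable)
t=2 Δ0: a=1 d=0 c=0 e=1 j=0 f=0 g=0 b=1 clk=0 h=0
  Δ1: clk:0→1
  Δ2: b:1→0
  Δ3: a:1→0
  (3Δ to stable)
t=3 Δ0: a=0 d=0 c=0 e=1 j=0 f=0 g=0 b=0 clk=1 h=0
  Δ1: clk:1→0
  (1Δ to stable)
t=4 Δ0: a=0 d=0 c=0 e=1 j=0 f=0 g=0 b=0 clk=0 h=0
  Δ1: clk:0→1
  (1Δ to stable)
t=5 Δ0: a=0 d=0 c=0 e=1 j=0 f=0 g=0 b=0 clk=1 h=0
  Δ1: clk:1→0
  (1Δ to stable)
t=6 Δ0: a=0 d=0 c=0 e=1 j=0 f=0 g=0 b=0 clk=0 h=0
  Δ1: clk:0→1
  (1Δ to stable)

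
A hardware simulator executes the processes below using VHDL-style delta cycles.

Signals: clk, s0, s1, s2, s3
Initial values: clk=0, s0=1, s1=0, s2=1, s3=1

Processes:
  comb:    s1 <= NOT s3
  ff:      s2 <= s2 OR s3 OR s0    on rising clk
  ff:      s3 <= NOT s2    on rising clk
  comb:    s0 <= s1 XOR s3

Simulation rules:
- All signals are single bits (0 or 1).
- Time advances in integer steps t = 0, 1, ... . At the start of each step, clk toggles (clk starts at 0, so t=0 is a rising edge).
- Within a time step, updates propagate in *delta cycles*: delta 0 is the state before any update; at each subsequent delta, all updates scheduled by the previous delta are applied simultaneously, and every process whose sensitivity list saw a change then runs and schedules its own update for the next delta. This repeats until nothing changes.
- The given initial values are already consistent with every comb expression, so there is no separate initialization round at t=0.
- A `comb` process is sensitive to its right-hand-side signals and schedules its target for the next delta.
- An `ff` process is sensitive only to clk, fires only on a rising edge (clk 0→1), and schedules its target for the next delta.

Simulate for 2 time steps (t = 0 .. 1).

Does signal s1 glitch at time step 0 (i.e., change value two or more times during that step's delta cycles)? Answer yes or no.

[bits: clk,s3,s2,s0,s1]
t=0: Δ0=01110 Δ1=11110 Δ2=10110 Δ3=10101 Δ4=10111 | 4Δ
t=1: Δ0=10111 Δ1=00111 | 1Δ

no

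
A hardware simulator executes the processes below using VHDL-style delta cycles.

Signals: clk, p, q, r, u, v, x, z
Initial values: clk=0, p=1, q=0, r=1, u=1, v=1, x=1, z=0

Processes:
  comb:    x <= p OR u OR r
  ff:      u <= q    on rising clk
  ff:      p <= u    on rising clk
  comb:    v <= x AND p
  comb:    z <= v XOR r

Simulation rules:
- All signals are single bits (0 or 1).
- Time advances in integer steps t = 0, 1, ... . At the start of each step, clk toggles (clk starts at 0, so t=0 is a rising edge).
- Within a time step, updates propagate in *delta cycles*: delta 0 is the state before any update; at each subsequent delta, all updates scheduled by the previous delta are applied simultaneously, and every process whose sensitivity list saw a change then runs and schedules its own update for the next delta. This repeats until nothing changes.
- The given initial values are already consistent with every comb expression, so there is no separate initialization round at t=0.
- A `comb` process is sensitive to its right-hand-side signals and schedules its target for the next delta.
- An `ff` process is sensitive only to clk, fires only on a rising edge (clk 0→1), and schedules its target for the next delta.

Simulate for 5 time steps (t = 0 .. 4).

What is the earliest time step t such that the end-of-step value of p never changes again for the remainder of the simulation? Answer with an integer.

t=0 Δ0: v=1 q=0 p=1 r=1 clk=0 x=1 u=1 z=0
  Δ1: clk:0→1
  Δ2: u:1→0
  (2Δ to stable)
t=1 Δ0: v=1 q=0 p=1 r=1 clk=1 x=1 u=0 z=0
  Δ1: clk:1→0
  (1Δ to stable)
t=2 Δ0: v=1 q=0 p=1 r=1 clk=0 x=1 u=0 z=0
  Δ1: clk:0→1
  Δ2: p:1→0
  Δ3: v:1→0
  Δ4: z:0→1
  (4Δ to stable)
t=3 Δ0: v=0 q=0 p=0 r=1 clk=1 x=1 u=0 z=1
  Δ1: clk:1→0
  (1Δ to stable)
t=4 Δ0: v=0 q=0 p=0 r=1 clk=0 x=1 u=0 z=1
  Δ1: clk:0→1
  (1Δ to stable)

2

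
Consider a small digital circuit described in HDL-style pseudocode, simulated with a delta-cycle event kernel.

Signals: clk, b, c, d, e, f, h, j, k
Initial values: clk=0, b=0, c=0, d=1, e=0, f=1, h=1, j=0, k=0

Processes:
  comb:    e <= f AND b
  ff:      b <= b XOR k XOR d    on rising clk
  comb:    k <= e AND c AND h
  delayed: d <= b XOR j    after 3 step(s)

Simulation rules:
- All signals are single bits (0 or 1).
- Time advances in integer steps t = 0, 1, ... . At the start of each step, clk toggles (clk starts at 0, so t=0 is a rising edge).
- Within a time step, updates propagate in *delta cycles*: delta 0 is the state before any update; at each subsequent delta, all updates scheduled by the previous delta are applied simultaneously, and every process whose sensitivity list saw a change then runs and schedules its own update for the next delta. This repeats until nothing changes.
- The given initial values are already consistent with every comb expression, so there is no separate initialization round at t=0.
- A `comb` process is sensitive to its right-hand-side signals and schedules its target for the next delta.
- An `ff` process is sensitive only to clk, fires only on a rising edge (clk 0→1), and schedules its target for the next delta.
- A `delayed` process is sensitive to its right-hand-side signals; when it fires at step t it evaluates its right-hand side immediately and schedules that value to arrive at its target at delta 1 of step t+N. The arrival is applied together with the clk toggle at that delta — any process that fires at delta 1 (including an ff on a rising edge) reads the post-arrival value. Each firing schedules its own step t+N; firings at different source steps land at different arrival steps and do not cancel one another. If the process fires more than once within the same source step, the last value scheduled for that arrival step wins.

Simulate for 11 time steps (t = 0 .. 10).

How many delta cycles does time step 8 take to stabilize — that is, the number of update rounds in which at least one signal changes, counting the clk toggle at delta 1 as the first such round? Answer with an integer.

3

[bits: c,b,h,clk,f,j,d,e,k]
t=0: Δ0=001010100 Δ1=001110100 Δ2=011110100 Δ3=011110110 | 3Δ
t=1: Δ0=011110110 Δ1=011010110 | 1Δ
t=2: Δ0=011010110 Δ1=011110110 Δ2=001110110 Δ3=001110100 | 3Δ
t=3: Δ0=001110100 Δ1=001010100 | 1Δ
t=4: Δ0=001010100 Δ1=001110100 Δ2=011110100 Δ3=011110110 | 3Δ
t=5: Δ0=011110110 Δ1=011010010 | 1Δ
t=6: Δ0=011010010 Δ1=011110010 | 1Δ
t=7: Δ0=011110010 Δ1=011010110 | 1Δ
t=8: Δ0=011010110 Δ1=011110110 Δ2=001110110 Δ3=001110100 | 3Δ
t=9: Δ0=001110100 Δ1=001010100 | 1Δ
t=10: Δ0=001010100 Δ1=001110100 Δ2=011110100 Δ3=011110110 | 3Δ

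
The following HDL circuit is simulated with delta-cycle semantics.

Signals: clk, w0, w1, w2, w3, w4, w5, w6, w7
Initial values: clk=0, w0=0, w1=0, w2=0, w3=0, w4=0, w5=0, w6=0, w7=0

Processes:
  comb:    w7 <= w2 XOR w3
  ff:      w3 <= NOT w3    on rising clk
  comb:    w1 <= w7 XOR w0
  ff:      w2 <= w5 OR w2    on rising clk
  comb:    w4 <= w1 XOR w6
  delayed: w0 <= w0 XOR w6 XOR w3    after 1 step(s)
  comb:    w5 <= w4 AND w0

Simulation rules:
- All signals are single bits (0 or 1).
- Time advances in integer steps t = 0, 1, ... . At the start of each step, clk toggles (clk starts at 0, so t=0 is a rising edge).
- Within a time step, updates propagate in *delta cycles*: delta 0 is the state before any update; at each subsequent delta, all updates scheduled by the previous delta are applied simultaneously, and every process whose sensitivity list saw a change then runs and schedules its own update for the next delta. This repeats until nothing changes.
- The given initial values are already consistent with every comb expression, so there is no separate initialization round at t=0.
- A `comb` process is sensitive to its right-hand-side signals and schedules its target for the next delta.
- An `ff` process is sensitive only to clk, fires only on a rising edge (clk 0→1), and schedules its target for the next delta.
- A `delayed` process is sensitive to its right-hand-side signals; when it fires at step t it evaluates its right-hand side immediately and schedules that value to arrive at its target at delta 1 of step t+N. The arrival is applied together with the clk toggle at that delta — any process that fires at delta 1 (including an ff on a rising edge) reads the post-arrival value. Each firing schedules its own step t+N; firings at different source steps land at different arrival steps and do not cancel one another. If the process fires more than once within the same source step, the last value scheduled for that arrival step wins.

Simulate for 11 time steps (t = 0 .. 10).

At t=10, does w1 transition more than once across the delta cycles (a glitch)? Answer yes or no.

[bits: w3,w0,w6,w5,clk,w4,w1,w2,w7]
t=0: Δ0=000000000 Δ1=000010000 Δ2=100010000 Δ3=100010001 Δ4=100010101 Δ5=100011101 | 5Δ
t=1: Δ0=100011101 Δ1=110001101 Δ2=110101001 Δ3=110100001 Δ4=110000001 | 4Δ
t=2: Δ0=110000001 Δ1=100010001 Δ2=000010101 Δ3=000011100 Δ4=000011000 Δ5=000010000 | 5Δ
t=3: Δ0=000010000 Δ1=000000000 | 1Δ
t=4: Δ0=000000000 Δ1=000010000 Δ2=100010000 Δ3=100010001 Δ4=100010101 Δ5=100011101 | 5Δ
t=5: Δ0=100011101 Δ1=110001101 Δ2=110101001 Δ3=110100001 Δ4=110000001 | 4Δ
t=6: Δ0=110000001 Δ1=100010001 Δ2=000010101 Δ3=000011100 Δ4=000011000 Δ5=000010000 | 5Δ
t=7: Δ0=000010000 Δ1=000000000 | 1Δ
t=8: Δ0=000000000 Δ1=000010000 Δ2=100010000 Δ3=100010001 Δ4=100010101 Δ5=100011101 | 5Δ
t=9: Δ0=100011101 Δ1=110001101 Δ2=110101001 Δ3=110100001 Δ4=110000001 | 4Δ
t=10: Δ0=110000001 Δ1=100010001 Δ2=000010101 Δ3=000011100 Δ4=000011000 Δ5=000010000 | 5Δ

yes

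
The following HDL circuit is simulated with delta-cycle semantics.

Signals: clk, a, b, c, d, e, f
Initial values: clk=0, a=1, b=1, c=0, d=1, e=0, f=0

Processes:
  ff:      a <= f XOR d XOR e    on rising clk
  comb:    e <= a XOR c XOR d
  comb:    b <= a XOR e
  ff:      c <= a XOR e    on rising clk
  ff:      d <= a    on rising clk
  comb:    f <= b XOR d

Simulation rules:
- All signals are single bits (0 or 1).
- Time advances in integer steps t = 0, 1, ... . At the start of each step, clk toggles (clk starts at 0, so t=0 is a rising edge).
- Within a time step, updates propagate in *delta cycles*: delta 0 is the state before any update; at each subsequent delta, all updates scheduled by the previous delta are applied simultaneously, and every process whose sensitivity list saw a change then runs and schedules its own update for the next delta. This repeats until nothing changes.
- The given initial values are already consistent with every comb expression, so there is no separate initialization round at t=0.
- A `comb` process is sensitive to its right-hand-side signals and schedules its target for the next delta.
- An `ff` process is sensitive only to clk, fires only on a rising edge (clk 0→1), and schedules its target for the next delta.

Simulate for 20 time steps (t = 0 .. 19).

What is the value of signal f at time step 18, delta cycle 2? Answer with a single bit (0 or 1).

t0.Δ0 e=0 d=1 f=0 a=1 clk=0 b=1 c=0
t0.Δ1 e=0 d=1 f=0 a=1 clk=1 b=1 c=0
t0.Δ2 e=0 d=1 f=0 a=1 clk=1 b=1 c=1
t0.Δ3 e=1 d=1 f=0 a=1 clk=1 b=1 c=1
t0.Δ4 e=1 d=1 f=0 a=1 clk=1 b=0 c=1
t0.Δ5 e=1 d=1 f=1 a=1 clk=1 b=0 c=1
t1.Δ0 e=1 d=1 f=1 a=1 clk=1 b=0 c=1
t1.Δ1 e=1 d=1 f=1 a=1 clk=0 b=0 c=1
t2.Δ0 e=1 d=1 f=1 a=1 clk=0 b=0 c=1
t2.Δ1 e=1 d=1 f=1 a=1 clk=1 b=0 c=1
t2.Δ2 e=1 d=1 f=1 a=1 clk=1 b=0 c=0
t2.Δ3 e=0 d=1 f=1 a=1 clk=1 b=0 c=0
t2.Δ4 e=0 d=1 f=1 a=1 clk=1 b=1 c=0
t2.Δ5 e=0 d=1 f=0 a=1 clk=1 b=1 c=0
t3.Δ0 e=0 d=1 f=0 a=1 clk=1 b=1 c=0
t3.Δ1 e=0 d=1 f=0 a=1 clk=0 b=1 c=0
t4.Δ0 e=0 d=1 f=0 a=1 clk=0 b=1 c=0
t4.Δ1 e=0 d=1 f=0 a=1 clk=1 b=1 c=0
t4.Δ2 e=0 d=1 f=0 a=1 clk=1 b=1 c=1
t4.Δ3 e=1 d=1 f=0 a=1 clk=1 b=1 c=1
t4.Δ4 e=1 d=1 f=0 a=1 clk=1 b=0 c=1
t4.Δ5 e=1 d=1 f=1 a=1 clk=1 b=0 c=1
t5.Δ0 e=1 d=1 f=1 a=1 clk=1 b=0 c=1
t5.Δ1 e=1 d=1 f=1 a=1 clk=0 b=0 c=1
t6.Δ0 e=1 d=1 f=1 a=1 clk=0 b=0 c=1
t6.Δ1 e=1 d=1 f=1 a=1 clk=1 b=0 c=1
t6.Δ2 e=1 d=1 f=1 a=1 clk=1 b=0 c=0
t6.Δ3 e=0 d=1 f=1 a=1 clk=1 b=0 c=0
t6.Δ4 e=0 d=1 f=1 a=1 clk=1 b=1 c=0
t6.Δ5 e=0 d=1 f=0 a=1 clk=1 b=1 c=0
t7.Δ0 e=0 d=1 f=0 a=1 clk=1 b=1 c=0
t7.Δ1 e=0 d=1 f=0 a=1 clk=0 b=1 c=0
t8.Δ0 e=0 d=1 f=0 a=1 clk=0 b=1 c=0
t8.Δ1 e=0 d=1 f=0 a=1 clk=1 b=1 c=0
t8.Δ2 e=0 d=1 f=0 a=1 clk=1 b=1 c=1
t8.Δ3 e=1 d=1 f=0 a=1 clk=1 b=1 c=1
t8.Δ4 e=1 d=1 f=0 a=1 clk=1 b=0 c=1
t8.Δ5 e=1 d=1 f=1 a=1 clk=1 b=0 c=1
t9.Δ0 e=1 d=1 f=1 a=1 clk=1 b=0 c=1
t9.Δ1 e=1 d=1 f=1 a=1 clk=0 b=0 c=1
t10.Δ0 e=1 d=1 f=1 a=1 clk=0 b=0 c=1
t10.Δ1 e=1 d=1 f=1 a=1 clk=1 b=0 c=1
t10.Δ2 e=1 d=1 f=1 a=1 clk=1 b=0 c=0
t10.Δ3 e=0 d=1 f=1 a=1 clk=1 b=0 c=0
t10.Δ4 e=0 d=1 f=1 a=1 clk=1 b=1 c=0
t10.Δ5 e=0 d=1 f=0 a=1 clk=1 b=1 c=0
t11.Δ0 e=0 d=1 f=0 a=1 clk=1 b=1 c=0
t11.Δ1 e=0 d=1 f=0 a=1 clk=0 b=1 c=0
t12.Δ0 e=0 d=1 f=0 a=1 clk=0 b=1 c=0
t12.Δ1 e=0 d=1 f=0 a=1 clk=1 b=1 c=0
t12.Δ2 e=0 d=1 f=0 a=1 clk=1 b=1 c=1
t12.Δ3 e=1 d=1 f=0 a=1 clk=1 b=1 c=1
t12.Δ4 e=1 d=1 f=0 a=1 clk=1 b=0 c=1
t12.Δ5 e=1 d=1 f=1 a=1 clk=1 b=0 c=1
t13.Δ0 e=1 d=1 f=1 a=1 clk=1 b=0 c=1
t13.Δ1 e=1 d=1 f=1 a=1 clk=0 b=0 c=1
t14.Δ0 e=1 d=1 f=1 a=1 clk=0 b=0 c=1
t14.Δ1 e=1 d=1 f=1 a=1 clk=1 b=0 c=1
t14.Δ2 e=1 d=1 f=1 a=1 clk=1 b=0 c=0
t14.Δ3 e=0 d=1 f=1 a=1 clk=1 b=0 c=0
t14.Δ4 e=0 d=1 f=1 a=1 clk=1 b=1 c=0
t14.Δ5 e=0 d=1 f=0 a=1 clk=1 b=1 c=0
t15.Δ0 e=0 d=1 f=0 a=1 clk=1 b=1 c=0
t15.Δ1 e=0 d=1 f=0 a=1 clk=0 b=1 c=0
t16.Δ0 e=0 d=1 f=0 a=1 clk=0 b=1 c=0
t16.Δ1 e=0 d=1 f=0 a=1 clk=1 b=1 c=0
t16.Δ2 e=0 d=1 f=0 a=1 clk=1 b=1 c=1
t16.Δ3 e=1 d=1 f=0 a=1 clk=1 b=1 c=1
t16.Δ4 e=1 d=1 f=0 a=1 clk=1 b=0 c=1
t16.Δ5 e=1 d=1 f=1 a=1 clk=1 b=0 c=1
t17.Δ0 e=1 d=1 f=1 a=1 clk=1 b=0 c=1
t17.Δ1 e=1 d=1 f=1 a=1 clk=0 b=0 c=1
t18.Δ0 e=1 d=1 f=1 a=1 clk=0 b=0 c=1
t18.Δ1 e=1 d=1 f=1 a=1 clk=1 b=0 c=1
t18.Δ2 e=1 d=1 f=1 a=1 clk=1 b=0 c=0
t18.Δ3 e=0 d=1 f=1 a=1 clk=1 b=0 c=0
t18.Δ4 e=0 d=1 f=1 a=1 clk=1 b=1 c=0
t18.Δ5 e=0 d=1 f=0 a=1 clk=1 b=1 c=0
t19.Δ0 e=0 d=1 f=0 a=1 clk=1 b=1 c=0
t19.Δ1 e=0 d=1 f=0 a=1 clk=0 b=1 c=0

1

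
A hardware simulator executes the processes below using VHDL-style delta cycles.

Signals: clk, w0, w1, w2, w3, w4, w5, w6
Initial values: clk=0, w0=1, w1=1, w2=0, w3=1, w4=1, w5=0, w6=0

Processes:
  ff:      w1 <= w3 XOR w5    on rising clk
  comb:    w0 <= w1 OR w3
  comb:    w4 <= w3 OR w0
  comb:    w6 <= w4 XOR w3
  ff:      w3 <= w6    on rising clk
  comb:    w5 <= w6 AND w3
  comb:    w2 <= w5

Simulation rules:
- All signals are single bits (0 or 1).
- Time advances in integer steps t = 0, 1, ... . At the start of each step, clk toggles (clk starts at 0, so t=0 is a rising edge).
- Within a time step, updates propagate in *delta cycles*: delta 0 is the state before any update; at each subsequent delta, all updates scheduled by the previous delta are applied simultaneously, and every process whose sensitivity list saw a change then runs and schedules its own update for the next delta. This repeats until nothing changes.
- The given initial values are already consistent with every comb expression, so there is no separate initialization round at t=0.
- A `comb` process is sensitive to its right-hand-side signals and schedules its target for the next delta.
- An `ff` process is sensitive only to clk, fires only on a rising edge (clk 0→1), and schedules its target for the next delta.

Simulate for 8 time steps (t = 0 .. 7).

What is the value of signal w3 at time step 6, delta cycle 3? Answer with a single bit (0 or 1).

1

t=0 Δ0: w4=1 clk=0 w5=0 w2=0 w3=1 w1=1 w0=1 w6=0
  Δ1: clk:0→1
  Δ2: w3:1→0
  Δ3: w6:0→1
  (3Δ to stable)
t=1 Δ0: w4=1 clk=1 w5=0 w2=0 w3=0 w1=1 w0=1 w6=1
  Δ1: clk:1→0
  (1Δ to stable)
t=2 Δ0: w4=1 clk=0 w5=0 w2=0 w3=0 w1=1 w0=1 w6=1
  Δ1: clk:0→1
  Δ2: w3:0→1, w1:1→0
  Δ3: w5:0→1, w6:1→0
  Δ4: w5:1→0, w2:0→1
  Δ5: w2:1→0
  (5Δ to stable)
t=3 Δ0: w4=1 clk=1 w5=0 w2=0 w3=1 w1=0 w0=1 w6=0
  Δ1: clk:1→0
  (1Δ to stable)
t=4 Δ0: w4=1 clk=0 w5=0 w2=0 w3=1 w1=0 w0=1 w6=0
  Δ1: clk:0→1
  Δ2: w3:1→0, w1:0→1
  Δ3: w6:0→1
  (3Δ to stable)
t=5 Δ0: w4=1 clk=1 w5=0 w2=0 w3=0 w1=1 w0=1 w6=1
  Δ1: clk:1→0
  (1Δ to stable)
t=6 Δ0: w4=1 clk=0 w5=0 w2=0 w3=0 w1=1 w0=1 w6=1
  Δ1: clk:0→1
  Δ2: w3:0→1, w1:1→0
  Δ3: w5:0→1, w6:1→0
  Δ4: w5:1→0, w2:0→1
  Δ5: w2:1→0
  (5Δ to stable)
t=7 Δ0: w4=1 clk=1 w5=0 w2=0 w3=1 w1=0 w0=1 w6=0
  Δ1: clk:1→0
  (1Δ to stable)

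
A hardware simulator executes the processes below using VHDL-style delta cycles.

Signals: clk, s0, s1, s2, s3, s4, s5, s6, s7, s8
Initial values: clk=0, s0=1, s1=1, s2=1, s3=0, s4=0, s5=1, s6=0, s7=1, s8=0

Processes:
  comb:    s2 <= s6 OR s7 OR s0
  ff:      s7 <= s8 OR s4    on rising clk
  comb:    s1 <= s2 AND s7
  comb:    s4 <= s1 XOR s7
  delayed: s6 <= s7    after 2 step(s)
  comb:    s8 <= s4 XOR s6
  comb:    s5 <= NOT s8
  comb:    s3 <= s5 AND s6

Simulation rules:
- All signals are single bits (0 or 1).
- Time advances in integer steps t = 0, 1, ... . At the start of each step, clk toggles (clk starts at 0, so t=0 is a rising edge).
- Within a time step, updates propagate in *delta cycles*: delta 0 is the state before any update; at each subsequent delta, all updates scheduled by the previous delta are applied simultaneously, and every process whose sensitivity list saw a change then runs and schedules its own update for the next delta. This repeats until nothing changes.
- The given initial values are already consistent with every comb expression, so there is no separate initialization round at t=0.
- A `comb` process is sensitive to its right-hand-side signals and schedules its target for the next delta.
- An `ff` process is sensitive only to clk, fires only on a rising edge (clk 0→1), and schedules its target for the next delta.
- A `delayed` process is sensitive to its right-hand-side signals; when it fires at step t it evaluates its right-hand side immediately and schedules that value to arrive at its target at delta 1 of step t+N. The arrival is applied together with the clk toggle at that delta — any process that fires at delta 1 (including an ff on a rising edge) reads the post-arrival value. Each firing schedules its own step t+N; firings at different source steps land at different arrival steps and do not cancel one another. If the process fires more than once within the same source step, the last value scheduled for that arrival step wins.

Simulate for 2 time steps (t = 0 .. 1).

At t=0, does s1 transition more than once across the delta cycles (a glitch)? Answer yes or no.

[bits: s6,s2,clk,s7,s1,s5,s4,s0,s3,s8]
t=0: Δ0=0101110100 Δ1=0111110100 Δ2=0110110100 Δ3=0110011100 Δ4=0110010101 Δ5=0110000100 Δ6=0110010100 | 6Δ
t=1: Δ0=0110010100 Δ1=0100010100 | 1Δ

no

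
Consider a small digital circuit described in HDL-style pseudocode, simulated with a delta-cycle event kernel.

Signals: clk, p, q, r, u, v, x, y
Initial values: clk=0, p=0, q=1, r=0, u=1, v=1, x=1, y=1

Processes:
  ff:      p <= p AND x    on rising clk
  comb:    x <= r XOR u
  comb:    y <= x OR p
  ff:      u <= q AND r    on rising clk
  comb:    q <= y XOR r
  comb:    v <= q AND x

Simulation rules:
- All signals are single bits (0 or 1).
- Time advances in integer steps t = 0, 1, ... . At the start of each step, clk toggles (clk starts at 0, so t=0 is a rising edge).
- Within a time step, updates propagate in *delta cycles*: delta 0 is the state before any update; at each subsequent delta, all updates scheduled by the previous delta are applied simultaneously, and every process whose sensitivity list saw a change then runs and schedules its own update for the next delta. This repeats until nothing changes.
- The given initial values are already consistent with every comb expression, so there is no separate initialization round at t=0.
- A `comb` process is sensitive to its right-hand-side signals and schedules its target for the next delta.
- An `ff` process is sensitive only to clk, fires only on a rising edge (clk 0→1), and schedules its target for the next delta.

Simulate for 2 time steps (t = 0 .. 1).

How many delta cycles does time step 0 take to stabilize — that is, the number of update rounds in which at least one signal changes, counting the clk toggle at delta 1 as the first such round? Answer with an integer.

5

t=0 Δ0: x=1 y=1 q=1 v=1 clk=0 u=1 r=0 p=0
  Δ1: clk:0→1
  Δ2: u:1→0
  Δ3: x:1→0
  Δ4: y:1→0, v:1→0
  Δ5: q:1→0
  (5Δ to stable)
t=1 Δ0: x=0 y=0 q=0 v=0 clk=1 u=0 r=0 p=0
  Δ1: clk:1→0
  (1Δ to stable)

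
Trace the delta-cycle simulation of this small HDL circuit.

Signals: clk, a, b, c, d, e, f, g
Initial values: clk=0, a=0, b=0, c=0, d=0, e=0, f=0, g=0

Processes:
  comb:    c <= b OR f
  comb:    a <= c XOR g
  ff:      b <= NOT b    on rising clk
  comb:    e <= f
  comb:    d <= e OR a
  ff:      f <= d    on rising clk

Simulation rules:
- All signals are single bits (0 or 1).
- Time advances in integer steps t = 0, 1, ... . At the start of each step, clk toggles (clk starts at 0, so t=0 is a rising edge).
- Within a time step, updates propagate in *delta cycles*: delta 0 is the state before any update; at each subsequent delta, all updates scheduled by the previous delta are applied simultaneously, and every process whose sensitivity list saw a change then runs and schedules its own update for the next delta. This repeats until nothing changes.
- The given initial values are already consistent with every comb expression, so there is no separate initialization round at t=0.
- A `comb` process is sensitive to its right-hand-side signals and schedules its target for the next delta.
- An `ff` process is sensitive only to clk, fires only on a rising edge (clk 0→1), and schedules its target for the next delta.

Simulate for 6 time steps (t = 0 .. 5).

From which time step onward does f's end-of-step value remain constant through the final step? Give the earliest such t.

t=0 Δ0: c=0 clk=0 e=0 f=0 b=0 d=0 g=0 a=0
  Δ1: clk:0→1
  Δ2: b:0→1
  Δ3: c:0→1
  Δ4: a:0→1
  Δ5: d:0→1
  (5Δ to stable)
t=1 Δ0: c=1 clk=1 e=0 f=0 b=1 d=1 g=0 a=1
  Δ1: clk:1→0
  (1Δ to stable)
t=2 Δ0: c=1 clk=0 e=0 f=0 b=1 d=1 g=0 a=1
  Δ1: clk:0→1
  Δ2: f:0→1, b:1→0
  Δ3: e:0→1
  (3Δ to stable)
t=3 Δ0: c=1 clk=1 e=1 f=1 b=0 d=1 g=0 a=1
  Δ1: clk:1→0
  (1Δ to stable)
t=4 Δ0: c=1 clk=0 e=1 f=1 b=0 d=1 g=0 a=1
  Δ1: clk:0→1
  Δ2: b:0→1
  (2Δ to stable)
t=5 Δ0: c=1 clk=1 e=1 f=1 b=1 d=1 g=0 a=1
  Δ1: clk:1→0
  (1Δ to stable)

2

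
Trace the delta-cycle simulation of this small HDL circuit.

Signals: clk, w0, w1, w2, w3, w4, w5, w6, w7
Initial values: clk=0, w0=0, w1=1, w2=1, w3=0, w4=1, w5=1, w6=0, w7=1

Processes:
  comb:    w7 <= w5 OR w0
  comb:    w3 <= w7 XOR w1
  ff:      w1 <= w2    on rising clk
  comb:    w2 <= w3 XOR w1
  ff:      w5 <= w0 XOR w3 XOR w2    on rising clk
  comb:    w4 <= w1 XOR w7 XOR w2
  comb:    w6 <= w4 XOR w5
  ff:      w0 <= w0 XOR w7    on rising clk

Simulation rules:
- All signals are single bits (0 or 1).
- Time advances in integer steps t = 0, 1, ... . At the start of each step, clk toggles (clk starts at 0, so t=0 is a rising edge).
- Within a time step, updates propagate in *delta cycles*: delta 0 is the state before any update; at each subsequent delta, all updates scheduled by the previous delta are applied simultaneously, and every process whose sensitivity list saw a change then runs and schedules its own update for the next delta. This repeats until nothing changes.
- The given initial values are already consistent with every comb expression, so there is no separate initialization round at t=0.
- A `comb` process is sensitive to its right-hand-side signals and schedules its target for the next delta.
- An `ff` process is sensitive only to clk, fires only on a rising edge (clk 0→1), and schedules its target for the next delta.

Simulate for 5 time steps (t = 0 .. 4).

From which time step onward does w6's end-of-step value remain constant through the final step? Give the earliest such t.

[bits: w1,w3,w5,w0,w7,w6,clk,w2,w4]
t=0: Δ0=101010011 Δ1=101010111 Δ2=101110111 | 2Δ
t=1: Δ0=101110111 Δ1=101110011 | 1Δ
t=2: Δ0=101110011 Δ1=101110111 Δ2=100010111 Δ3=100001111 Δ4=110001110 Δ5=110000100 Δ6=110000101 Δ7=110001101 | 7Δ
t=3: Δ0=110001101 Δ1=110001001 | 1Δ
t=4: Δ0=110001001 Δ1=110001101 Δ2=011001101 Δ3=001010110 Δ4=011011100 Δ5=011011111 Δ6=011010110 Δ7=011011110 | 7Δ

2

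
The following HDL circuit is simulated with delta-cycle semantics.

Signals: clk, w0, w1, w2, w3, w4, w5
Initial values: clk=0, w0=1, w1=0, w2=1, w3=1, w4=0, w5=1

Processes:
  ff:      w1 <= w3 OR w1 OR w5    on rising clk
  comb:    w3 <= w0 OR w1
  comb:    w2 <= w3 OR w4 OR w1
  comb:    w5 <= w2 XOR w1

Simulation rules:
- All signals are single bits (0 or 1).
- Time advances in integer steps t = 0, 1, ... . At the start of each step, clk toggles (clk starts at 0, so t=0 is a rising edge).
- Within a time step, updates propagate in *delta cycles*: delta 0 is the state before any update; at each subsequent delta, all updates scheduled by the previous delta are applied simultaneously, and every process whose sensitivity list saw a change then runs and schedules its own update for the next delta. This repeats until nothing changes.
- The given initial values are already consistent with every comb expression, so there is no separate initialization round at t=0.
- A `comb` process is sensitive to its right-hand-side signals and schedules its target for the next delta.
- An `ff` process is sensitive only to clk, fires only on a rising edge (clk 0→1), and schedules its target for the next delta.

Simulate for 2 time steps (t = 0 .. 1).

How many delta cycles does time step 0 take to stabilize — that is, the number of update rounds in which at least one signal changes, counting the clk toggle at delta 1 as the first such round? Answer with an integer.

3

[bits: clk,w4,w5,w2,w3,w0,w1]
t=0: Δ0=0011110 Δ1=1011110 Δ2=1011111 Δ3=1001111 | 3Δ
t=1: Δ0=1001111 Δ1=0001111 | 1Δ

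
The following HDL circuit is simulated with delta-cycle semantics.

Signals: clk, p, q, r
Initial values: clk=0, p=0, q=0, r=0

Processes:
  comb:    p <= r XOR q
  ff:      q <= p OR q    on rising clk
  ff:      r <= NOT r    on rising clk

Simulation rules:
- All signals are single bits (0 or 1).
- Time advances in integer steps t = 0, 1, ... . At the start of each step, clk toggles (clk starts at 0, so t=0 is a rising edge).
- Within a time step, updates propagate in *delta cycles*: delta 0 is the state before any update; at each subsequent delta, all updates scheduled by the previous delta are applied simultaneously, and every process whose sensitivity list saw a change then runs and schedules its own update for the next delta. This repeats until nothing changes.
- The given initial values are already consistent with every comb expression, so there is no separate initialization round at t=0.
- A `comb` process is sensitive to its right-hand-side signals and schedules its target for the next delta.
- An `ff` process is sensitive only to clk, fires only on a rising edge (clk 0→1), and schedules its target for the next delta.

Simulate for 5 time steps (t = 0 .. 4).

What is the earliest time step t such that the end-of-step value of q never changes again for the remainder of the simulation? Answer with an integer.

2

t0.Δ0 q=0 clk=0 r=0 p=0
t0.Δ1 q=0 clk=1 r=0 p=0
t0.Δ2 q=0 clk=1 r=1 p=0
t0.Δ3 q=0 clk=1 r=1 p=1
t1.Δ0 q=0 clk=1 r=1 p=1
t1.Δ1 q=0 clk=0 r=1 p=1
t2.Δ0 q=0 clk=0 r=1 p=1
t2.Δ1 q=0 clk=1 r=1 p=1
t2.Δ2 q=1 clk=1 r=0 p=1
t3.Δ0 q=1 clk=1 r=0 p=1
t3.Δ1 q=1 clk=0 r=0 p=1
t4.Δ0 q=1 clk=0 r=0 p=1
t4.Δ1 q=1 clk=1 r=0 p=1
t4.Δ2 q=1 clk=1 r=1 p=1
t4.Δ3 q=1 clk=1 r=1 p=0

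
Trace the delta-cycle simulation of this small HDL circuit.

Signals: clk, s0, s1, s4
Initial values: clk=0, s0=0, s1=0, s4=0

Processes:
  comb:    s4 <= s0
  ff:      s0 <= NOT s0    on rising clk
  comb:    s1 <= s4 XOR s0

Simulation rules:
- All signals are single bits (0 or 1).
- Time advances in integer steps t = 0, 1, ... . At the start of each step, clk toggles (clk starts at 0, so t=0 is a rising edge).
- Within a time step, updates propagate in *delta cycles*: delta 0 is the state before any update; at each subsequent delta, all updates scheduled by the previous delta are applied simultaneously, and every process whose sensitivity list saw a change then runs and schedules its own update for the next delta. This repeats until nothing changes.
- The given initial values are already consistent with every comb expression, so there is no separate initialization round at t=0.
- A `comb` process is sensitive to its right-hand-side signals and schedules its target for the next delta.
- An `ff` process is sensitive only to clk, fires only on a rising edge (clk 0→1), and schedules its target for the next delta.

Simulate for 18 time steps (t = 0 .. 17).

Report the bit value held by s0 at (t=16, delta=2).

1

t0.Δ0 s1=0 s4=0 clk=0 s0=0
t0.Δ1 s1=0 s4=0 clk=1 s0=0
t0.Δ2 s1=0 s4=0 clk=1 s0=1
t0.Δ3 s1=1 s4=1 clk=1 s0=1
t0.Δ4 s1=0 s4=1 clk=1 s0=1
t1.Δ0 s1=0 s4=1 clk=1 s0=1
t1.Δ1 s1=0 s4=1 clk=0 s0=1
t2.Δ0 s1=0 s4=1 clk=0 s0=1
t2.Δ1 s1=0 s4=1 clk=1 s0=1
t2.Δ2 s1=0 s4=1 clk=1 s0=0
t2.Δ3 s1=1 s4=0 clk=1 s0=0
t2.Δ4 s1=0 s4=0 clk=1 s0=0
t3.Δ0 s1=0 s4=0 clk=1 s0=0
t3.Δ1 s1=0 s4=0 clk=0 s0=0
t4.Δ0 s1=0 s4=0 clk=0 s0=0
t4.Δ1 s1=0 s4=0 clk=1 s0=0
t4.Δ2 s1=0 s4=0 clk=1 s0=1
t4.Δ3 s1=1 s4=1 clk=1 s0=1
t4.Δ4 s1=0 s4=1 clk=1 s0=1
t5.Δ0 s1=0 s4=1 clk=1 s0=1
t5.Δ1 s1=0 s4=1 clk=0 s0=1
t6.Δ0 s1=0 s4=1 clk=0 s0=1
t6.Δ1 s1=0 s4=1 clk=1 s0=1
t6.Δ2 s1=0 s4=1 clk=1 s0=0
t6.Δ3 s1=1 s4=0 clk=1 s0=0
t6.Δ4 s1=0 s4=0 clk=1 s0=0
t7.Δ0 s1=0 s4=0 clk=1 s0=0
t7.Δ1 s1=0 s4=0 clk=0 s0=0
t8.Δ0 s1=0 s4=0 clk=0 s0=0
t8.Δ1 s1=0 s4=0 clk=1 s0=0
t8.Δ2 s1=0 s4=0 clk=1 s0=1
t8.Δ3 s1=1 s4=1 clk=1 s0=1
t8.Δ4 s1=0 s4=1 clk=1 s0=1
t9.Δ0 s1=0 s4=1 clk=1 s0=1
t9.Δ1 s1=0 s4=1 clk=0 s0=1
t10.Δ0 s1=0 s4=1 clk=0 s0=1
t10.Δ1 s1=0 s4=1 clk=1 s0=1
t10.Δ2 s1=0 s4=1 clk=1 s0=0
t10.Δ3 s1=1 s4=0 clk=1 s0=0
t10.Δ4 s1=0 s4=0 clk=1 s0=0
t11.Δ0 s1=0 s4=0 clk=1 s0=0
t11.Δ1 s1=0 s4=0 clk=0 s0=0
t12.Δ0 s1=0 s4=0 clk=0 s0=0
t12.Δ1 s1=0 s4=0 clk=1 s0=0
t12.Δ2 s1=0 s4=0 clk=1 s0=1
t12.Δ3 s1=1 s4=1 clk=1 s0=1
t12.Δ4 s1=0 s4=1 clk=1 s0=1
t13.Δ0 s1=0 s4=1 clk=1 s0=1
t13.Δ1 s1=0 s4=1 clk=0 s0=1
t14.Δ0 s1=0 s4=1 clk=0 s0=1
t14.Δ1 s1=0 s4=1 clk=1 s0=1
t14.Δ2 s1=0 s4=1 clk=1 s0=0
t14.Δ3 s1=1 s4=0 clk=1 s0=0
t14.Δ4 s1=0 s4=0 clk=1 s0=0
t15.Δ0 s1=0 s4=0 clk=1 s0=0
t15.Δ1 s1=0 s4=0 clk=0 s0=0
t16.Δ0 s1=0 s4=0 clk=0 s0=0
t16.Δ1 s1=0 s4=0 clk=1 s0=0
t16.Δ2 s1=0 s4=0 clk=1 s0=1
t16.Δ3 s1=1 s4=1 clk=1 s0=1
t16.Δ4 s1=0 s4=1 clk=1 s0=1
t17.Δ0 s1=0 s4=1 clk=1 s0=1
t17.Δ1 s1=0 s4=1 clk=0 s0=1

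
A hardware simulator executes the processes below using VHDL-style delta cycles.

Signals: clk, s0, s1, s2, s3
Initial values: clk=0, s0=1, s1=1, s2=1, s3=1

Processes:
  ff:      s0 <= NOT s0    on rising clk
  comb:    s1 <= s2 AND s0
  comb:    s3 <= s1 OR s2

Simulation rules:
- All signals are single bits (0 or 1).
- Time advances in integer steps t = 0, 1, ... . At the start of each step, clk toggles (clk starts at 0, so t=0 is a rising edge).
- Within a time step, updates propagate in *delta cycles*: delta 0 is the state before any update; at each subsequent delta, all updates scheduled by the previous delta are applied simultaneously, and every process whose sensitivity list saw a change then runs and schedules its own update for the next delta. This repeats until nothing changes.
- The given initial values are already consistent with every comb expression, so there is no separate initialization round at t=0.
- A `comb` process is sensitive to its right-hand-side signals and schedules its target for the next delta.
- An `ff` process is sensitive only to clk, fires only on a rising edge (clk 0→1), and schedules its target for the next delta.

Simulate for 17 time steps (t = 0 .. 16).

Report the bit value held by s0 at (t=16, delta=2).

0

t=0 Δ0: clk=0 s3=1 s2=1 s0=1 s1=1
  Δ1: clk:0→1
  Δ2: s0:1→0
  Δ3: s1:1→0
  (3Δ to stable)
t=1 Δ0: clk=1 s3=1 s2=1 s0=0 s1=0
  Δ1: clk:1→0
  (1Δ to stable)
t=2 Δ0: clk=0 s3=1 s2=1 s0=0 s1=0
  Δ1: clk:0→1
  Δ2: s0:0→1
  Δ3: s1:0→1
  (3Δ to stable)
t=3 Δ0: clk=1 s3=1 s2=1 s0=1 s1=1
  Δ1: clk:1→0
  (1Δ to stable)
t=4 Δ0: clk=0 s3=1 s2=1 s0=1 s1=1
  Δ1: clk:0→1
  Δ2: s0:1→0
  Δ3: s1:1→0
  (3Δ to stable)
t=5 Δ0: clk=1 s3=1 s2=1 s0=0 s1=0
  Δ1: clk:1→0
  (1Δ to stable)
t=6 Δ0: clk=0 s3=1 s2=1 s0=0 s1=0
  Δ1: clk:0→1
  Δ2: s0:0→1
  Δ3: s1:0→1
  (3Δ to stable)
t=7 Δ0: clk=1 s3=1 s2=1 s0=1 s1=1
  Δ1: clk:1→0
  (1Δ to stable)
t=8 Δ0: clk=0 s3=1 s2=1 s0=1 s1=1
  Δ1: clk:0→1
  Δ2: s0:1→0
  Δ3: s1:1→0
  (3Δ to stable)
t=9 Δ0: clk=1 s3=1 s2=1 s0=0 s1=0
  Δ1: clk:1→0
  (1Δ to stable)
t=10 Δ0: clk=0 s3=1 s2=1 s0=0 s1=0
  Δ1: clk:0→1
  Δ2: s0:0→1
  Δ3: s1:0→1
  (3Δ to stable)
t=11 Δ0: clk=1 s3=1 s2=1 s0=1 s1=1
  Δ1: clk:1→0
  (1Δ to stable)
t=12 Δ0: clk=0 s3=1 s2=1 s0=1 s1=1
  Δ1: clk:0→1
  Δ2: s0:1→0
  Δ3: s1:1→0
  (3Δ to stable)
t=13 Δ0: clk=1 s3=1 s2=1 s0=0 s1=0
  Δ1: clk:1→0
  (1Δ to stable)
t=14 Δ0: clk=0 s3=1 s2=1 s0=0 s1=0
  Δ1: clk:0→1
  Δ2: s0:0→1
  Δ3: s1:0→1
  (3Δ to stable)
t=15 Δ0: clk=1 s3=1 s2=1 s0=1 s1=1
  Δ1: clk:1→0
  (1Δ to stable)
t=16 Δ0: clk=0 s3=1 s2=1 s0=1 s1=1
  Δ1: clk:0→1
  Δ2: s0:1→0
  Δ3: s1:1→0
  (3Δ to stable)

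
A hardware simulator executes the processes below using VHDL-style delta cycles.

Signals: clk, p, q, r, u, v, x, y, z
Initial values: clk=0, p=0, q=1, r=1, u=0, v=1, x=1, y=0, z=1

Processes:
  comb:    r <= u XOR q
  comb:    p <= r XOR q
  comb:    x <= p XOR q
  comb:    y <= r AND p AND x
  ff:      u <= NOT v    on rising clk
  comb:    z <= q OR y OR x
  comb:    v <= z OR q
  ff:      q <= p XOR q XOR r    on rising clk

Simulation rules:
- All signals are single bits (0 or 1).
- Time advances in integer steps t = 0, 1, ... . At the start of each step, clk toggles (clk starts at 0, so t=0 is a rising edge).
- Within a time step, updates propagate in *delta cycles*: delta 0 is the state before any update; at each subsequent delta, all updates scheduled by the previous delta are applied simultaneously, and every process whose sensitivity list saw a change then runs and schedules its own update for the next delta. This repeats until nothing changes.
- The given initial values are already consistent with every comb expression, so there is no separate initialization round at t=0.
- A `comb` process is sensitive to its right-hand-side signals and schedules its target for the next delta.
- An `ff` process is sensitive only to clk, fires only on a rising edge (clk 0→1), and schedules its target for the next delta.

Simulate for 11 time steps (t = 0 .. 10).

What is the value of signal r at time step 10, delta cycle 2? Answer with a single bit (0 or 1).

0

[bits: y,q,clk,x,v,r,z,u,p]
t=0: Δ0=010111100 Δ1=011111100 Δ2=001111100 Δ3=001010101 Δ4=001110000 Δ5=001000100 Δ6=001010000 Δ7=001000000 | 7Δ
t=1: Δ0=001000000 Δ1=000000000 | 1Δ
t=2: Δ0=000000000 Δ1=001000000 Δ2=001000010 Δ3=001001010 Δ4=001001011 Δ5=001101011 Δ6=101101111 Δ7=101111111 | 7Δ
t=3: Δ0=101111111 Δ1=100111111 | 1Δ
t=4: Δ0=100111111 Δ1=101111111 Δ2=101111101 Δ3=101110101 Δ4=001110100 Δ5=001010100 Δ6=001010000 Δ7=001000000 | 7Δ
t=5: Δ0=001000000 Δ1=000000000 | 1Δ
t=6: Δ0=000000000 Δ1=001000000 Δ2=001000010 Δ3=001001010 Δ4=001001011 Δ5=001101011 Δ6=101101111 Δ7=101111111 | 7Δ
t=7: Δ0=101111111 Δ1=100111111 | 1Δ
t=8: Δ0=100111111 Δ1=101111111 Δ2=101111101 Δ3=101110101 Δ4=001110100 Δ5=001010100 Δ6=001010000 Δ7=001000000 | 7Δ
t=9: Δ0=001000000 Δ1=000000000 | 1Δ
t=10: Δ0=000000000 Δ1=001000000 Δ2=001000010 Δ3=001001010 Δ4=001001011 Δ5=001101011 Δ6=101101111 Δ7=101111111 | 7Δ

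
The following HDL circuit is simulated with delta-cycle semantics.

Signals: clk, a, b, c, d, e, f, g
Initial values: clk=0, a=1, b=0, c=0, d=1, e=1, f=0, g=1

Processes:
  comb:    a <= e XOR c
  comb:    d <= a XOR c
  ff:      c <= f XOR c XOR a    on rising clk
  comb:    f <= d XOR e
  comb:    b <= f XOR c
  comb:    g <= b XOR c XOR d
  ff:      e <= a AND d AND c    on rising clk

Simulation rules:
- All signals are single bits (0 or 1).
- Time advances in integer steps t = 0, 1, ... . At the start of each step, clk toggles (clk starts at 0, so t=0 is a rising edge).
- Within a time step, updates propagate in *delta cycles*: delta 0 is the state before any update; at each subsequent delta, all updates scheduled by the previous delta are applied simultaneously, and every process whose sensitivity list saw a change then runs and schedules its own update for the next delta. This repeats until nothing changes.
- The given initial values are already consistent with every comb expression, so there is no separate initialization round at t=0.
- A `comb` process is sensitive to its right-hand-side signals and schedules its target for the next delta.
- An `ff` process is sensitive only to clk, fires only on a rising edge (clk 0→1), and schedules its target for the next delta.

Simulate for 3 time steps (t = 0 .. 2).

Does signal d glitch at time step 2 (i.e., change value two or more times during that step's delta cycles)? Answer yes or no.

yes

[bits: f,a,d,c,g,clk,e,b]
t=0: Δ0=01101010 Δ1=01101110 Δ2=01111100 Δ3=11010101 Δ4=01010100 Δ5=01011101 Δ6=01010101 | 6Δ
t=1: Δ0=01010101 Δ1=01010001 | 1Δ
t=2: Δ0=01010001 Δ1=01010101 Δ2=01000101 Δ3=00101100 Δ4=10001100 Δ5=00000101 Δ6=00001100 Δ7=00000100 | 7Δ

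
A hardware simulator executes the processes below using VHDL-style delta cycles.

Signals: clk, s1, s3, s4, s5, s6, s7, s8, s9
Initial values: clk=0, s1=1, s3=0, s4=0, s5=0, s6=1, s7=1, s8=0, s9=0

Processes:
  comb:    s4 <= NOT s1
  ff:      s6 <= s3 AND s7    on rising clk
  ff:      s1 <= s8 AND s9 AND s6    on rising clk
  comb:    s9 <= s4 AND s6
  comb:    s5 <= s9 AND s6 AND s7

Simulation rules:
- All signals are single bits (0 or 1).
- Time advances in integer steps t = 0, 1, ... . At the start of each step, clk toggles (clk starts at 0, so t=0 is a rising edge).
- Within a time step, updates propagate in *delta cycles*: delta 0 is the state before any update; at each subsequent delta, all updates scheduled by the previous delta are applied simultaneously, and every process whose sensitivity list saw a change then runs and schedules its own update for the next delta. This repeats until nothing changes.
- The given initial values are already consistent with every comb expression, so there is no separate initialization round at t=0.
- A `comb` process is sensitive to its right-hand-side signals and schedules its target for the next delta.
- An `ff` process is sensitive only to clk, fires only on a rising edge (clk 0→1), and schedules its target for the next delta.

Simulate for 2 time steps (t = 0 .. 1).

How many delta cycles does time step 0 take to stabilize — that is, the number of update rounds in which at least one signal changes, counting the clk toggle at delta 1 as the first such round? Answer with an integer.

[bits: clk,s3,s8,s9,s7,s6,s4,s1,s5]
t=0: Δ0=000011010 Δ1=100011010 Δ2=100010000 Δ3=100010100 | 3Δ
t=1: Δ0=100010100 Δ1=000010100 | 1Δ

3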